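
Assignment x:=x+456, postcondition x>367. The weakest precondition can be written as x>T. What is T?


Formula: wp(x:=E, P) = P[E/x] (substitute E for x in postcondition)
Step 1: Postcondition: x>367
Step 2: Substitute x+456 for x: x+456>367
Step 3: Solve for x: x > 367-456 = -89

-89


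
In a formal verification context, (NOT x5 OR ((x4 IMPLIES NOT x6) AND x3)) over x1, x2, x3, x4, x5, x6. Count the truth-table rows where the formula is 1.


Formula: (NOT x5 OR ((x4 IMPLIES NOT x6) AND x3)) over 6 vars (64 rows)
Evaluate each row (x1, x2, x3, x4, x5, x6 as bits, MSB first):
  row 0 [000000]: (NOT 0 OR ((0 IMPLIES NOT 0) AND 0)) -> 1
  row 1 [000001]: (NOT 0 OR ((0 IMPLIES NOT 1) AND 0)) -> 1
  row 2 [000010]: (NOT 1 OR ((0 IMPLIES NOT 0) AND 0)) -> 0
  row 3 [000011]: (NOT 1 OR ((0 IMPLIES NOT 1) AND 0)) -> 0
  row 4 [000100]: (NOT 0 OR ((1 IMPLIES NOT 0) AND 0)) -> 1
  (every remaining row is evaluated the same way; all 64 results are listed next)
Full result column, 8 rows per line (x1,x2,x3 fixed per line; x4,x5,x6 runs 000..111 left to right):
  rows 0-7 [x1,x2,x3=000]: 11001100  (ones: 4)
  rows 8-15 [x1,x2,x3=001]: 11111110  (ones: 7)
  rows 16-23 [x1,x2,x3=010]: 11001100  (ones: 4)
  rows 24-31 [x1,x2,x3=011]: 11111110  (ones: 7)
  rows 32-39 [x1,x2,x3=100]: 11001100  (ones: 4)
  rows 40-47 [x1,x2,x3=101]: 11111110  (ones: 7)
  rows 48-55 [x1,x2,x3=110]: 11001100  (ones: 4)
  rows 56-63 [x1,x2,x3=111]: 11111110  (ones: 7)
Count of 1-rows = 4+7+4+7+4+7+4+7 = 44

44


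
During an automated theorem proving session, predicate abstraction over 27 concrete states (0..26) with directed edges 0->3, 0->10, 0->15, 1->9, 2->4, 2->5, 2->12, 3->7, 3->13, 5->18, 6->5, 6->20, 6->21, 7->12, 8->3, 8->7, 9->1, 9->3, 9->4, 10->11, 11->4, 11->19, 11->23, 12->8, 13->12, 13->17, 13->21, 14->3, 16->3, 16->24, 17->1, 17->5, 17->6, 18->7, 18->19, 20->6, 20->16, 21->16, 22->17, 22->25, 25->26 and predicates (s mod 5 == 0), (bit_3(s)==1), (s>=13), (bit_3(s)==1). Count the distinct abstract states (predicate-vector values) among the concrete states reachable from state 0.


BFS from 0:
Concrete reachable: {0, 1, 3, 4, 5, 6, 7, 8, 9, 10, 11, 12, 13, 15, 16, 17, 18, 19, 20, 21, 23, 24}
Abstract via predicates (s mod 5 == 0), (bit_3(s)==1), (s>=13), (bit_3(s)==1):
  (0,0,0,0) <- {1, 3, 4, 6, 7}
  (0,0,1,0) <- {16, 17, 18, 19, 21, 23}
  (0,1,0,1) <- {8, 9, 11, 12}
  (0,1,1,1) <- {13, 24}
  (1,0,0,0) <- {0, 5}
  (1,0,1,0) <- {20}
  (1,1,0,1) <- {10}
  (1,1,1,1) <- {15}
Distinct abstract states = 8

8


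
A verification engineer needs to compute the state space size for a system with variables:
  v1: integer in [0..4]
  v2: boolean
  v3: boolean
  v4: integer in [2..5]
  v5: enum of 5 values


State space = product of domain sizes of all variables.
Domain sizes:
  v1 (integer in [0..4]): 5
  v2 (boolean): 2
  v3 (boolean): 2
  v4 (integer in [2..5]): 4
  v5 (enum of 5 values): 5
Product = 5 * 2 * 2 * 4 * 5 = 400

400


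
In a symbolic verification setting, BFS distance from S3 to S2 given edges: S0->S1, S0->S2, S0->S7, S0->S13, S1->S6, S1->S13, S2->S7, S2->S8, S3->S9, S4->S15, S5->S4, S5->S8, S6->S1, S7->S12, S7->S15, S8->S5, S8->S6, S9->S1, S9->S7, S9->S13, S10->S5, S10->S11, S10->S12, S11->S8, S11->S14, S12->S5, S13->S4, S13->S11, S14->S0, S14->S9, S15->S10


BFS layer-by-layer from S3:
  dist 0: {S3}
  dist 1: {S9}
  dist 2: {S1, S7, S13}
  dist 3: {S4, S6, S11, S12, S15}
  dist 4: {S5, S8, S10, S14}
  dist 5: {S0}
  dist 6: {S2}
  -> S2 reached at distance 6
Shortest path length = 6

6


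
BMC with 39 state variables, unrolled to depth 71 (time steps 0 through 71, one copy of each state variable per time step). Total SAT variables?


BMC unrolls to depth k, creating one copy of each state var for steps 0..k.
Step count = 71 + 1 = 72 (steps 0 through 71)
Vars per step = 39
Total = 39 * 72 = 2808

2808


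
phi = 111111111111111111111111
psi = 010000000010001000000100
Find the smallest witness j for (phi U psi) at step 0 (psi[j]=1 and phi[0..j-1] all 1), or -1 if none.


(phi U psi) at 0: need smallest j with psi[j]=1 and phi[i]=1 for all i in [0,j).
Scan from step 0:
  step 0: phi=1, psi=0 -> continue
  step 1: psi=1 and phi held for [0,1) -> witness found
Witness step = 1

1


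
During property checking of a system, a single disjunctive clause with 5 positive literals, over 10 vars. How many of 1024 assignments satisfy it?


Step 1: Total=2^10=1024
Step 2: Unsat when all 5 false: 2^5=32
Step 3: Sat=1024-32=992

992


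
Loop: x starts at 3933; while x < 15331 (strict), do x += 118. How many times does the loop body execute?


Step 1: x goes from 3933 toward 15331 by 118; the body runs while x<15331, so iterations = ceil((bound-start)/step)
Step 2: Distance=11398
Step 3: ceil(11398/118)=97

97


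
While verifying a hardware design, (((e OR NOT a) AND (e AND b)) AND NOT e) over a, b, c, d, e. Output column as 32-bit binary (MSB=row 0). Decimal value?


Formula: (((e OR NOT a) AND (e AND b)) AND NOT e) over a, b, c, d, e (32 rows)
Evaluate each row (bits = a,b,c,d,e, MSB first):
  row 0 [00000]: (((0 OR NOT 0) AND (0 AND 0)) AND NOT 0) -> 0
  row 1 [00001]: (((1 OR NOT 0) AND (1 AND 0)) AND NOT 1) -> 0
  row 2 [00010]: (((0 OR NOT 0) AND (0 AND 0)) AND NOT 0) -> 0
  row 3 [00011]: (((1 OR NOT 0) AND (1 AND 0)) AND NOT 1) -> 0
  row 4 [00100]: (((0 OR NOT 0) AND (0 AND 0)) AND NOT 0) -> 0
  row 5 [00101]: (((1 OR NOT 0) AND (1 AND 0)) AND NOT 1) -> 0
  row 6 [00110]: (((0 OR NOT 0) AND (0 AND 0)) AND NOT 0) -> 0
  row 7 [00111]: (((1 OR NOT 0) AND (1 AND 0)) AND NOT 1) -> 0
  row 8 [01000]: (((0 OR NOT 0) AND (0 AND 1)) AND NOT 0) -> 0
  row 9 [01001]: (((1 OR NOT 0) AND (1 AND 1)) AND NOT 1) -> 0
  row 10 [01010]: (((0 OR NOT 0) AND (0 AND 1)) AND NOT 0) -> 0
  row 11 [01011]: (((1 OR NOT 0) AND (1 AND 1)) AND NOT 1) -> 0
  row 12 [01100]: (((0 OR NOT 0) AND (0 AND 1)) AND NOT 0) -> 0
  row 13 [01101]: (((1 OR NOT 0) AND (1 AND 1)) AND NOT 1) -> 0
  row 14 [01110]: (((0 OR NOT 0) AND (0 AND 1)) AND NOT 0) -> 0
  row 15 [01111]: (((1 OR NOT 0) AND (1 AND 1)) AND NOT 1) -> 0
  row 16 [10000]: (((0 OR NOT 1) AND (0 AND 0)) AND NOT 0) -> 0
  row 17 [10001]: (((1 OR NOT 1) AND (1 AND 0)) AND NOT 1) -> 0
  row 18 [10010]: (((0 OR NOT 1) AND (0 AND 0)) AND NOT 0) -> 0
  row 19 [10011]: (((1 OR NOT 1) AND (1 AND 0)) AND NOT 1) -> 0
  row 20 [10100]: (((0 OR NOT 1) AND (0 AND 0)) AND NOT 0) -> 0
  row 21 [10101]: (((1 OR NOT 1) AND (1 AND 0)) AND NOT 1) -> 0
  row 22 [10110]: (((0 OR NOT 1) AND (0 AND 0)) AND NOT 0) -> 0
  row 23 [10111]: (((1 OR NOT 1) AND (1 AND 0)) AND NOT 1) -> 0
  row 24 [11000]: (((0 OR NOT 1) AND (0 AND 1)) AND NOT 0) -> 0
  row 25 [11001]: (((1 OR NOT 1) AND (1 AND 1)) AND NOT 1) -> 0
  row 26 [11010]: (((0 OR NOT 1) AND (0 AND 1)) AND NOT 0) -> 0
  row 27 [11011]: (((1 OR NOT 1) AND (1 AND 1)) AND NOT 1) -> 0
  row 28 [11100]: (((0 OR NOT 1) AND (0 AND 1)) AND NOT 0) -> 0
  row 29 [11101]: (((1 OR NOT 1) AND (1 AND 1)) AND NOT 1) -> 0
  row 30 [11110]: (((0 OR NOT 1) AND (0 AND 1)) AND NOT 0) -> 0
  row 31 [11111]: (((1 OR NOT 1) AND (1 AND 1)) AND NOT 1) -> 0
Full result column, 4 rows per line (a,b,c fixed per line; d,e runs 00..11 left to right):
  rows 0-3 [a,b,c=000]: 0000  = hex 0
  rows 4-7 [a,b,c=001]: 0000  = hex 0
  rows 8-11 [a,b,c=010]: 0000  = hex 0
  rows 12-15 [a,b,c=011]: 0000  = hex 0
  rows 16-19 [a,b,c=100]: 0000  = hex 0
  rows 20-23 [a,b,c=101]: 0000  = hex 0
  rows 24-27 [a,b,c=110]: 0000  = hex 0
  rows 28-31 [a,b,c=111]: 0000  = hex 0
Output column (row 0 .. row 31) = 00000000000000000000000000000000
Output column grouped in 4s = 0000 0000 0000 0000 0000 0000 0000 0000 = 0x00000000
Convert to decimal digit by digit (value = value*16 + digit):
  0 -> 0
  0*16 + 0 = 0
  0*16 + 0 = 0
  0*16 + 0 = 0
  0*16 + 0 = 0
  0*16 + 0 = 0
  0*16 + 0 = 0
  0*16 + 0 = 0
Decimal = 0

0


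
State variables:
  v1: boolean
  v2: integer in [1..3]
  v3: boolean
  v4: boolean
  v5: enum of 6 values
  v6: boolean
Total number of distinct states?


State space = product of domain sizes of all variables.
Domain sizes:
  v1 (boolean): 2
  v2 (integer in [1..3]): 3
  v3 (boolean): 2
  v4 (boolean): 2
  v5 (enum of 6 values): 6
  v6 (boolean): 2
Product = 2 * 3 * 2 * 2 * 6 * 2 = 288

288


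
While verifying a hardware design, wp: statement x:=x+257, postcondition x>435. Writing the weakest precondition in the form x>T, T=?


Formula: wp(x:=E, P) = P[E/x] (substitute E for x in postcondition)
Step 1: Postcondition: x>435
Step 2: Substitute x+257 for x: x+257>435
Step 3: Solve for x: x > 435-257 = 178

178


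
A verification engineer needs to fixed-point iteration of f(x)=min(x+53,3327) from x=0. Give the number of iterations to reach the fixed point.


Step 1: x=0, cap=3327, increment=53
Step 2: x grows by 53 each step until capped at 3327; fixed point is x=3327
Step 3: iterations = ceil(3327/53) = 63

63


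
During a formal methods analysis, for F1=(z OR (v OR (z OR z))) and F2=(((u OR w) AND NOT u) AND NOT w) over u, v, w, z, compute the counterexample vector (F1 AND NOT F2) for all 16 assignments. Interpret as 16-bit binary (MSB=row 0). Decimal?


F1 = (z OR (v OR (z OR z)))
F2 = (((u OR w) AND NOT u) AND NOT w)
Counterexample to F1=>F2 is where F1=1 and F2=0.
Evaluate each row (bits = u,v,w,z, MSB first):
  row 0 [0000]: F1=0 F2=0 -> F1&~F2 -> 0
  row 1 [0001]: F1=1 F2=0 -> F1&~F2 -> 1
  row 2 [0010]: F1=0 F2=0 -> F1&~F2 -> 0
  row 3 [0011]: F1=1 F2=0 -> F1&~F2 -> 1
  row 4 [0100]: F1=1 F2=0 -> F1&~F2 -> 1
  row 5 [0101]: F1=1 F2=0 -> F1&~F2 -> 1
  row 6 [0110]: F1=1 F2=0 -> F1&~F2 -> 1
  row 7 [0111]: F1=1 F2=0 -> F1&~F2 -> 1
  row 8 [1000]: F1=0 F2=0 -> F1&~F2 -> 0
  row 9 [1001]: F1=1 F2=0 -> F1&~F2 -> 1
  row 10 [1010]: F1=0 F2=0 -> F1&~F2 -> 0
  row 11 [1011]: F1=1 F2=0 -> F1&~F2 -> 1
  row 12 [1100]: F1=1 F2=0 -> F1&~F2 -> 1
  row 13 [1101]: F1=1 F2=0 -> F1&~F2 -> 1
  row 14 [1110]: F1=1 F2=0 -> F1&~F2 -> 1
  row 15 [1111]: F1=1 F2=0 -> F1&~F2 -> 1
Full result column, 4 rows per line (u,v fixed per line; w,z runs 00..11 left to right):
  rows 0-3 [u,v=00]: 0101  = hex 5
  rows 4-7 [u,v=01]: 1111  = hex F
  rows 8-11 [u,v=10]: 0101  = hex 5
  rows 12-15 [u,v=11]: 1111  = hex F
Counterexample vector (row 0 .. row 15) = 0101111101011111
Output column grouped in 4s = 0101 1111 0101 1111 = 0x5F5F
Convert to decimal digit by digit (value = value*16 + digit):
  5 -> 5
  5*16 + 15 (F) = 95
  95*16 + 5 = 1525
  1525*16 + 15 (F) = 24415
Decimal = 24415

24415


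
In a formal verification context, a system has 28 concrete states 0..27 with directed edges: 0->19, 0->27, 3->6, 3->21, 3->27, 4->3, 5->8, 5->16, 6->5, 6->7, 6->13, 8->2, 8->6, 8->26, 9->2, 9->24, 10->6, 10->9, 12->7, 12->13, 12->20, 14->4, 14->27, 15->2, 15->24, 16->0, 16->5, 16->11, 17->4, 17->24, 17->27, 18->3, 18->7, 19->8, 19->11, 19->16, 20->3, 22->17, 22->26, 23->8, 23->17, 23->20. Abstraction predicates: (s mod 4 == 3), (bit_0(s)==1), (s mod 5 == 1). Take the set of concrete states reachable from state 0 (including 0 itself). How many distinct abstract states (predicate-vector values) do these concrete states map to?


BFS from 0:
Concrete reachable: {0, 2, 5, 6, 7, 8, 11, 13, 16, 19, 26, 27}
Abstract via predicates (s mod 4 == 3), (bit_0(s)==1), (s mod 5 == 1):
  (0,0,0) <- {0, 2, 8}
  (0,0,1) <- {6, 16, 26}
  (0,1,0) <- {5, 13}
  (1,1,0) <- {7, 19, 27}
  (1,1,1) <- {11}
Distinct abstract states = 5

5


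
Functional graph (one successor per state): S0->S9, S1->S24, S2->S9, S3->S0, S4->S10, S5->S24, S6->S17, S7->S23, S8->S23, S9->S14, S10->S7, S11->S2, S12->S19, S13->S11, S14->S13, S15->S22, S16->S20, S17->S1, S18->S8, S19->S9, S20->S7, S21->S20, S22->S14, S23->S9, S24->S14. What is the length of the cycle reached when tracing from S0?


Trace from S0 until a state repeats:
  S0 -> S9 -> S14 -> S13 -> S11 -> S2 -> S9
S9 first seen at step 1, revisited at step 6.
Cycle length = 6 - 1 = 5

5


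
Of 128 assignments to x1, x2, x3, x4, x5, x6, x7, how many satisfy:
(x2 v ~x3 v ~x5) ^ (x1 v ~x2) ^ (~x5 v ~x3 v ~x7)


CNF with 3 clauses over 7 vars (128 assignments).
An assignment satisfies CNF iff every clause has >=1 true literal.
Check each row (bits = x1,x2,x3,x4,x5,x6,x7; clause T/F shown):
  row 0 [0000000]: clauses=TTT -> 1
  row 1 [0000001]: clauses=TTT -> 1
  row 2 [0000010]: clauses=TTT -> 1
  row 3 [0000011]: clauses=TTT -> 1
  row 4 [0000100]: clauses=TTT -> 1
  (every remaining row is evaluated the same way; all 128 results are listed next)
Full result column, 8 rows per line (x1,x2,x3,x4 fixed per line; x5,x6,x7 runs 000..111 left to right):
  rows 0-7 [x1,x2,x3,x4=0000]: 11111111  (ones: 8)
  rows 8-15 [x1,x2,x3,x4=0001]: 11111111  (ones: 8)
  rows 16-23 [x1,x2,x3,x4=0010]: 11110000  (ones: 4)
  rows 24-31 [x1,x2,x3,x4=0011]: 11110000  (ones: 4)
  rows 32-39 [x1,x2,x3,x4=0100]: 00000000  (ones: 0)
  rows 40-47 [x1,x2,x3,x4=0101]: 00000000  (ones: 0)
  rows 48-55 [x1,x2,x3,x4=0110]: 00000000  (ones: 0)
  rows 56-63 [x1,x2,x3,x4=0111]: 00000000  (ones: 0)
  rows 64-71 [x1,x2,x3,x4=1000]: 11111111  (ones: 8)
  rows 72-79 [x1,x2,x3,x4=1001]: 11111111  (ones: 8)
  rows 80-87 [x1,x2,x3,x4=1010]: 11110000  (ones: 4)
  rows 88-95 [x1,x2,x3,x4=1011]: 11110000  (ones: 4)
  rows 96-103 [x1,x2,x3,x4=1100]: 11111111  (ones: 8)
  rows 104-111 [x1,x2,x3,x4=1101]: 11111111  (ones: 8)
  rows 112-119 [x1,x2,x3,x4=1110]: 11111010  (ones: 6)
  rows 120-127 [x1,x2,x3,x4=1111]: 11111010  (ones: 6)
Satisfying assignments = 8+8+4+4+0+0+0+0+8+8+4+4+8+8+6+6 = 76

76


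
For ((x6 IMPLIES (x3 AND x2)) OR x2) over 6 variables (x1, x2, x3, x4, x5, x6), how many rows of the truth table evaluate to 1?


Formula: ((x6 IMPLIES (x3 AND x2)) OR x2) over 6 vars (64 rows)
Evaluate each row (x1, x2, x3, x4, x5, x6 as bits, MSB first):
  row 0 [000000]: ((0 IMPLIES (0 AND 0)) OR 0) -> 1
  row 1 [000001]: ((1 IMPLIES (0 AND 0)) OR 0) -> 0
  row 2 [000010]: ((0 IMPLIES (0 AND 0)) OR 0) -> 1
  row 3 [000011]: ((1 IMPLIES (0 AND 0)) OR 0) -> 0
  row 4 [000100]: ((0 IMPLIES (0 AND 0)) OR 0) -> 1
  (every remaining row is evaluated the same way; all 64 results are listed next)
Full result column, 8 rows per line (x1,x2,x3 fixed per line; x4,x5,x6 runs 000..111 left to right):
  rows 0-7 [x1,x2,x3=000]: 10101010  (ones: 4)
  rows 8-15 [x1,x2,x3=001]: 10101010  (ones: 4)
  rows 16-23 [x1,x2,x3=010]: 11111111  (ones: 8)
  rows 24-31 [x1,x2,x3=011]: 11111111  (ones: 8)
  rows 32-39 [x1,x2,x3=100]: 10101010  (ones: 4)
  rows 40-47 [x1,x2,x3=101]: 10101010  (ones: 4)
  rows 48-55 [x1,x2,x3=110]: 11111111  (ones: 8)
  rows 56-63 [x1,x2,x3=111]: 11111111  (ones: 8)
Count of 1-rows = 4+4+8+8+4+4+8+8 = 48

48


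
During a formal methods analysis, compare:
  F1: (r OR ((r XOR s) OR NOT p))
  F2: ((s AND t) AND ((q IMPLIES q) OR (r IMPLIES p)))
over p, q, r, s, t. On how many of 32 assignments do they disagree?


F1 = (r OR ((r XOR s) OR NOT p))
F2 = ((s AND t) AND ((q IMPLIES q) OR (r IMPLIES p)))
Evaluate both on each of 32 rows (bits = p,q,r,s,t):
  row 0 [00000]: F1=1 F2=0 (differ) -> 1
  row 1 [00001]: F1=1 F2=0 (differ) -> 1
  row 2 [00010]: F1=1 F2=0 (differ) -> 1
  row 3 [00011]: F1=1 F2=1 -> 0
  row 4 [00100]: F1=1 F2=0 (differ) -> 1
  row 5 [00101]: F1=1 F2=0 (differ) -> 1
  row 6 [00110]: F1=1 F2=0 (differ) -> 1
  row 7 [00111]: F1=1 F2=1 -> 0
  row 8 [01000]: F1=1 F2=0 (differ) -> 1
  row 9 [01001]: F1=1 F2=0 (differ) -> 1
  row 10 [01010]: F1=1 F2=0 (differ) -> 1
  row 11 [01011]: F1=1 F2=1 -> 0
  row 12 [01100]: F1=1 F2=0 (differ) -> 1
  row 13 [01101]: F1=1 F2=0 (differ) -> 1
  row 14 [01110]: F1=1 F2=0 (differ) -> 1
  row 15 [01111]: F1=1 F2=1 -> 0
  row 16 [10000]: F1=0 F2=0 -> 0
  row 17 [10001]: F1=0 F2=0 -> 0
  row 18 [10010]: F1=1 F2=0 (differ) -> 1
  row 19 [10011]: F1=1 F2=1 -> 0
  row 20 [10100]: F1=1 F2=0 (differ) -> 1
  row 21 [10101]: F1=1 F2=0 (differ) -> 1
  row 22 [10110]: F1=1 F2=0 (differ) -> 1
  row 23 [10111]: F1=1 F2=1 -> 0
  row 24 [11000]: F1=0 F2=0 -> 0
  row 25 [11001]: F1=0 F2=0 -> 0
  row 26 [11010]: F1=1 F2=0 (differ) -> 1
  row 27 [11011]: F1=1 F2=1 -> 0
  row 28 [11100]: F1=1 F2=0 (differ) -> 1
  row 29 [11101]: F1=1 F2=0 (differ) -> 1
  row 30 [11110]: F1=1 F2=0 (differ) -> 1
  row 31 [11111]: F1=1 F2=1 -> 0
Full result column, 8 rows per line (p,q fixed per line; r,s,t runs 000..111 left to right):
  rows 0-7 [p,q=00]: 11101110  (ones: 6)
  rows 8-15 [p,q=01]: 11101110  (ones: 6)
  rows 16-23 [p,q=10]: 00101110  (ones: 4)
  rows 24-31 [p,q=11]: 00101110  (ones: 4)
Disagreements = 6+6+4+4 = 20

20


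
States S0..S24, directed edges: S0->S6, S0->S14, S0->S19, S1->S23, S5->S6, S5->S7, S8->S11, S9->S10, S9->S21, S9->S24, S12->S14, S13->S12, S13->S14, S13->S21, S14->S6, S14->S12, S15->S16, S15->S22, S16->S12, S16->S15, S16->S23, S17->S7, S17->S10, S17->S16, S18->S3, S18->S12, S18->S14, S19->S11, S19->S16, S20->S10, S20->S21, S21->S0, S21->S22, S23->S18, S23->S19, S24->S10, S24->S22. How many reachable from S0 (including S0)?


BFS from S0:
  layer 0: {S0}
  layer 1: {S6, S14, S19}
  layer 2: {S11, S12, S16}
  layer 3: {S15, S23}
  layer 4: {S18, S22}
  layer 5: {S3}
Reachable set: {S0, S3, S6, S11, S12, S14, S15, S16, S18, S19, S22, S23}
Count = 12

12


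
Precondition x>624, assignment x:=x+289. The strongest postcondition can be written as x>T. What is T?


Formula: sp(P, x:=E) = exists old_x. (x = E[old_x/x]) AND P[old_x/x] (old_x is the value of x before the assignment; eliminate old_x by solving x = E[old_x/x] for old_x)
Step 1: Precondition P: x>624, i.e. old_x > 624
Step 2: Assignment gives x = old_x + 289, so old_x = x - 289
Step 3: Substitute into P: x - 289 > 624
Step 4: Simplify: x > 624+289 = 913

913


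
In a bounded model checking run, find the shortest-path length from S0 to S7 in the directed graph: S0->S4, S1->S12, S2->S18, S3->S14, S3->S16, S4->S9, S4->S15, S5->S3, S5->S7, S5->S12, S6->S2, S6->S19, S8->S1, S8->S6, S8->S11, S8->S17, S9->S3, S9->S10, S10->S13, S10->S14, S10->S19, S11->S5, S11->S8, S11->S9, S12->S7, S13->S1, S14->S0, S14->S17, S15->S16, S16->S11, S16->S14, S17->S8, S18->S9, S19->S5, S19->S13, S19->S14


BFS layer-by-layer from S0:
  dist 0: {S0}
  dist 1: {S4}
  dist 2: {S9, S15}
  dist 3: {S3, S10, S16}
  dist 4: {S11, S13, S14, S19}
  dist 5: {S1, S5, S8, S17}
  dist 6: {S6, S7, S12}
  -> S7 reached at distance 6
Shortest path length = 6

6


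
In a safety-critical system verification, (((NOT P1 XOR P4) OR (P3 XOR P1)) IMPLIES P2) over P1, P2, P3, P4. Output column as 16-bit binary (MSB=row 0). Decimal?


Formula: (((NOT P1 XOR P4) OR (P3 XOR P1)) IMPLIES P2) over P1, P2, P3, P4 (16 rows)
Evaluate each row (bits = P1,P2,P3,P4, MSB first):
  row 0 [0000]: (((NOT 0 XOR 0) OR (0 XOR 0)) IMPLIES 0) -> 0
  row 1 [0001]: (((NOT 0 XOR 1) OR (0 XOR 0)) IMPLIES 0) -> 1
  row 2 [0010]: (((NOT 0 XOR 0) OR (1 XOR 0)) IMPLIES 0) -> 0
  row 3 [0011]: (((NOT 0 XOR 1) OR (1 XOR 0)) IMPLIES 0) -> 0
  row 4 [0100]: (((NOT 0 XOR 0) OR (0 XOR 0)) IMPLIES 1) -> 1
  row 5 [0101]: (((NOT 0 XOR 1) OR (0 XOR 0)) IMPLIES 1) -> 1
  row 6 [0110]: (((NOT 0 XOR 0) OR (1 XOR 0)) IMPLIES 1) -> 1
  row 7 [0111]: (((NOT 0 XOR 1) OR (1 XOR 0)) IMPLIES 1) -> 1
  row 8 [1000]: (((NOT 1 XOR 0) OR (0 XOR 1)) IMPLIES 0) -> 0
  row 9 [1001]: (((NOT 1 XOR 1) OR (0 XOR 1)) IMPLIES 0) -> 0
  row 10 [1010]: (((NOT 1 XOR 0) OR (1 XOR 1)) IMPLIES 0) -> 1
  row 11 [1011]: (((NOT 1 XOR 1) OR (1 XOR 1)) IMPLIES 0) -> 0
  row 12 [1100]: (((NOT 1 XOR 0) OR (0 XOR 1)) IMPLIES 1) -> 1
  row 13 [1101]: (((NOT 1 XOR 1) OR (0 XOR 1)) IMPLIES 1) -> 1
  row 14 [1110]: (((NOT 1 XOR 0) OR (1 XOR 1)) IMPLIES 1) -> 1
  row 15 [1111]: (((NOT 1 XOR 1) OR (1 XOR 1)) IMPLIES 1) -> 1
Full result column, 4 rows per line (P1,P2 fixed per line; P3,P4 runs 00..11 left to right):
  rows 0-3 [P1,P2=00]: 0100  = hex 4
  rows 4-7 [P1,P2=01]: 1111  = hex F
  rows 8-11 [P1,P2=10]: 0010  = hex 2
  rows 12-15 [P1,P2=11]: 1111  = hex F
Output column (row 0 .. row 15) = 0100111100101111
Output column grouped in 4s = 0100 1111 0010 1111 = 0x4F2F
Convert to decimal digit by digit (value = value*16 + digit):
  4 -> 4
  4*16 + 15 (F) = 79
  79*16 + 2 = 1266
  1266*16 + 15 (F) = 20271
Decimal = 20271

20271


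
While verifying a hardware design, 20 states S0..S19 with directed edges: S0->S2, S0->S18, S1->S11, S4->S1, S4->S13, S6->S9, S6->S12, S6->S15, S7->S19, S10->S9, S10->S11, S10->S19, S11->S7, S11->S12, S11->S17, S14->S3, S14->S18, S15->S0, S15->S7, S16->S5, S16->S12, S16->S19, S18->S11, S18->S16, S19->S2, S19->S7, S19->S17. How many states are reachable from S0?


BFS from S0:
  layer 0: {S0}
  layer 1: {S2, S18}
  layer 2: {S11, S16}
  layer 3: {S5, S7, S12, S17, S19}
Reachable set: {S0, S2, S5, S7, S11, S12, S16, S17, S18, S19}
Count = 10

10


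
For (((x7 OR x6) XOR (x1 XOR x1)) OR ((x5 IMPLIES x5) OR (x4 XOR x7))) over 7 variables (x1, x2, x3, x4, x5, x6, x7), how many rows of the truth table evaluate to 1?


Formula: (((x7 OR x6) XOR (x1 XOR x1)) OR ((x5 IMPLIES x5) OR (x4 XOR x7))) over 7 vars (128 rows)
Evaluate each row (x1, x2, x3, x4, x5, x6, x7 as bits, MSB first):
  row 0 [0000000]: (((0 OR 0) XOR (0 XOR 0)) OR ((0 IMPLIES 0) OR (0 XOR 0))) -> 1
  row 1 [0000001]: (((1 OR 0) XOR (0 XOR 0)) OR ((0 IMPLIES 0) OR (0 XOR 1))) -> 1
  row 2 [0000010]: (((0 OR 1) XOR (0 XOR 0)) OR ((0 IMPLIES 0) OR (0 XOR 0))) -> 1
  row 3 [0000011]: (((1 OR 1) XOR (0 XOR 0)) OR ((0 IMPLIES 0) OR (0 XOR 1))) -> 1
  row 4 [0000100]: (((0 OR 0) XOR (0 XOR 0)) OR ((1 IMPLIES 1) OR (0 XOR 0))) -> 1
  (every remaining row is evaluated the same way; all 128 results are listed next)
Full result column, 8 rows per line (x1,x2,x3,x4 fixed per line; x5,x6,x7 runs 000..111 left to right):
  rows 0-7 [x1,x2,x3,x4=0000]: 11111111  (ones: 8)
  rows 8-15 [x1,x2,x3,x4=0001]: 11111111  (ones: 8)
  rows 16-23 [x1,x2,x3,x4=0010]: 11111111  (ones: 8)
  rows 24-31 [x1,x2,x3,x4=0011]: 11111111  (ones: 8)
  rows 32-39 [x1,x2,x3,x4=0100]: 11111111  (ones: 8)
  rows 40-47 [x1,x2,x3,x4=0101]: 11111111  (ones: 8)
  rows 48-55 [x1,x2,x3,x4=0110]: 11111111  (ones: 8)
  rows 56-63 [x1,x2,x3,x4=0111]: 11111111  (ones: 8)
  rows 64-71 [x1,x2,x3,x4=1000]: 11111111  (ones: 8)
  rows 72-79 [x1,x2,x3,x4=1001]: 11111111  (ones: 8)
  rows 80-87 [x1,x2,x3,x4=1010]: 11111111  (ones: 8)
  rows 88-95 [x1,x2,x3,x4=1011]: 11111111  (ones: 8)
  rows 96-103 [x1,x2,x3,x4=1100]: 11111111  (ones: 8)
  rows 104-111 [x1,x2,x3,x4=1101]: 11111111  (ones: 8)
  rows 112-119 [x1,x2,x3,x4=1110]: 11111111  (ones: 8)
  rows 120-127 [x1,x2,x3,x4=1111]: 11111111  (ones: 8)
Count of 1-rows = 8+8+8+8+8+8+8+8+8+8+8+8+8+8+8+8 = 128

128


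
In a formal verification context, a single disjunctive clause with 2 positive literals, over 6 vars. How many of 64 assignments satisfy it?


Step 1: Total=2^6=64
Step 2: Unsat when all 2 false: 2^4=16
Step 3: Sat=64-16=48

48


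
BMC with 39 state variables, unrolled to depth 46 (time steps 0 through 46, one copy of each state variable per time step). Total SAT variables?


BMC unrolls to depth k, creating one copy of each state var for steps 0..k.
Step count = 46 + 1 = 47 (steps 0 through 46)
Vars per step = 39
Total = 39 * 47 = 1833

1833


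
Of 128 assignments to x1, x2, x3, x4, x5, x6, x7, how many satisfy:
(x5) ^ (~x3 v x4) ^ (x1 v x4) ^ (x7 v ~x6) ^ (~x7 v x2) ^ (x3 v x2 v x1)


CNF with 6 clauses over 7 vars (128 assignments).
An assignment satisfies CNF iff every clause has >=1 true literal.
Check each row (bits = x1,x2,x3,x4,x5,x6,x7; clause T/F shown):
  row 0 [0000000]: clauses=FTFTTF -> 0
  row 1 [0000001]: clauses=FTFTFF -> 0
  row 2 [0000010]: clauses=FTFFTF -> 0
  row 3 [0000011]: clauses=FTFTFF -> 0
  row 4 [0000100]: clauses=TTFTTF -> 0
  (every remaining row is evaluated the same way; all 128 results are listed next)
Full result column, 8 rows per line (x1,x2,x3,x4 fixed per line; x5,x6,x7 runs 000..111 left to right):
  rows 0-7 [x1,x2,x3,x4=0000]: 00000000  (ones: 0)
  rows 8-15 [x1,x2,x3,x4=0001]: 00000000  (ones: 0)
  rows 16-23 [x1,x2,x3,x4=0010]: 00000000  (ones: 0)
  rows 24-31 [x1,x2,x3,x4=0011]: 00001000  (ones: 1)
  rows 32-39 [x1,x2,x3,x4=0100]: 00000000  (ones: 0)
  rows 40-47 [x1,x2,x3,x4=0101]: 00001101  (ones: 3)
  rows 48-55 [x1,x2,x3,x4=0110]: 00000000  (ones: 0)
  rows 56-63 [x1,x2,x3,x4=0111]: 00001101  (ones: 3)
  rows 64-71 [x1,x2,x3,x4=1000]: 00001000  (ones: 1)
  rows 72-79 [x1,x2,x3,x4=1001]: 00001000  (ones: 1)
  rows 80-87 [x1,x2,x3,x4=1010]: 00000000  (ones: 0)
  rows 88-95 [x1,x2,x3,x4=1011]: 00001000  (ones: 1)
  rows 96-103 [x1,x2,x3,x4=1100]: 00001101  (ones: 3)
  rows 104-111 [x1,x2,x3,x4=1101]: 00001101  (ones: 3)
  rows 112-119 [x1,x2,x3,x4=1110]: 00000000  (ones: 0)
  rows 120-127 [x1,x2,x3,x4=1111]: 00001101  (ones: 3)
Satisfying assignments = 0+0+0+1+0+3+0+3+1+1+0+1+3+3+0+3 = 19

19


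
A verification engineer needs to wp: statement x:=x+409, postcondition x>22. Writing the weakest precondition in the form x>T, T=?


Formula: wp(x:=E, P) = P[E/x] (substitute E for x in postcondition)
Step 1: Postcondition: x>22
Step 2: Substitute x+409 for x: x+409>22
Step 3: Solve for x: x > 22-409 = -387

-387


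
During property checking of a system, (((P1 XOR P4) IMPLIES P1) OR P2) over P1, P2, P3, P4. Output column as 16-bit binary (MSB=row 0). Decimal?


Formula: (((P1 XOR P4) IMPLIES P1) OR P2) over P1, P2, P3, P4 (16 rows)
Evaluate each row (bits = P1,P2,P3,P4, MSB first):
  row 0 [0000]: (((0 XOR 0) IMPLIES 0) OR 0) -> 1
  row 1 [0001]: (((0 XOR 1) IMPLIES 0) OR 0) -> 0
  row 2 [0010]: (((0 XOR 0) IMPLIES 0) OR 0) -> 1
  row 3 [0011]: (((0 XOR 1) IMPLIES 0) OR 0) -> 0
  row 4 [0100]: (((0 XOR 0) IMPLIES 0) OR 1) -> 1
  row 5 [0101]: (((0 XOR 1) IMPLIES 0) OR 1) -> 1
  row 6 [0110]: (((0 XOR 0) IMPLIES 0) OR 1) -> 1
  row 7 [0111]: (((0 XOR 1) IMPLIES 0) OR 1) -> 1
  row 8 [1000]: (((1 XOR 0) IMPLIES 1) OR 0) -> 1
  row 9 [1001]: (((1 XOR 1) IMPLIES 1) OR 0) -> 1
  row 10 [1010]: (((1 XOR 0) IMPLIES 1) OR 0) -> 1
  row 11 [1011]: (((1 XOR 1) IMPLIES 1) OR 0) -> 1
  row 12 [1100]: (((1 XOR 0) IMPLIES 1) OR 1) -> 1
  row 13 [1101]: (((1 XOR 1) IMPLIES 1) OR 1) -> 1
  row 14 [1110]: (((1 XOR 0) IMPLIES 1) OR 1) -> 1
  row 15 [1111]: (((1 XOR 1) IMPLIES 1) OR 1) -> 1
Full result column, 4 rows per line (P1,P2 fixed per line; P3,P4 runs 00..11 left to right):
  rows 0-3 [P1,P2=00]: 1010  = hex A
  rows 4-7 [P1,P2=01]: 1111  = hex F
  rows 8-11 [P1,P2=10]: 1111  = hex F
  rows 12-15 [P1,P2=11]: 1111  = hex F
Output column (row 0 .. row 15) = 1010111111111111
Output column grouped in 4s = 1010 1111 1111 1111 = 0xAFFF
Convert to decimal digit by digit (value = value*16 + digit):
  A -> 10
  10*16 + 15 (F) = 175
  175*16 + 15 (F) = 2815
  2815*16 + 15 (F) = 45055
Decimal = 45055

45055


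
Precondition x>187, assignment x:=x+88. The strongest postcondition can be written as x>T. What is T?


Formula: sp(P, x:=E) = exists old_x. (x = E[old_x/x]) AND P[old_x/x] (old_x is the value of x before the assignment; eliminate old_x by solving x = E[old_x/x] for old_x)
Step 1: Precondition P: x>187, i.e. old_x > 187
Step 2: Assignment gives x = old_x + 88, so old_x = x - 88
Step 3: Substitute into P: x - 88 > 187
Step 4: Simplify: x > 187+88 = 275

275


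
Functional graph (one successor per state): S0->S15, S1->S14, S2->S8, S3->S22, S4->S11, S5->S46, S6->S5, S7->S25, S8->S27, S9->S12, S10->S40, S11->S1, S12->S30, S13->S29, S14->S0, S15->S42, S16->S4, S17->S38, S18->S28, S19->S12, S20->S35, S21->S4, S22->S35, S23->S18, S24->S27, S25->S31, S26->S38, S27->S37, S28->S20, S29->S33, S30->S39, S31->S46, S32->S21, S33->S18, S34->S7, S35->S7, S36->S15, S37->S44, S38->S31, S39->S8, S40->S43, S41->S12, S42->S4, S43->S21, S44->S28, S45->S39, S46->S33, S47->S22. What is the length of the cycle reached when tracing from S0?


Trace from S0 until a state repeats:
  S0 -> S15 -> S42 -> S4 -> S11 -> S1 -> S14 -> S0
S0 first seen at step 0, revisited at step 7.
Cycle length = 7 - 0 = 7

7


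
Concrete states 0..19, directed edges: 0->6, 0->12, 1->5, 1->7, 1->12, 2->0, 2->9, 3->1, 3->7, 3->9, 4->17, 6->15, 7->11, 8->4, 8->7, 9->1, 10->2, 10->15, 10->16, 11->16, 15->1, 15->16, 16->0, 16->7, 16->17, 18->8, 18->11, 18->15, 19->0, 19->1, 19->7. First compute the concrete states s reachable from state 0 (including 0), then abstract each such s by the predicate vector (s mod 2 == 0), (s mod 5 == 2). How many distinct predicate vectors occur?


BFS from 0:
Concrete reachable: {0, 1, 5, 6, 7, 11, 12, 15, 16, 17}
Abstract via predicates (s mod 2 == 0), (s mod 5 == 2):
  (0,0) <- {1, 5, 11, 15}
  (0,1) <- {7, 17}
  (1,0) <- {0, 6, 16}
  (1,1) <- {12}
Distinct abstract states = 4

4


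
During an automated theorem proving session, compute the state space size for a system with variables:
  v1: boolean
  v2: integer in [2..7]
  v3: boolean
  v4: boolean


State space = product of domain sizes of all variables.
Domain sizes:
  v1 (boolean): 2
  v2 (integer in [2..7]): 6
  v3 (boolean): 2
  v4 (boolean): 2
Product = 2 * 6 * 2 * 2 = 48

48


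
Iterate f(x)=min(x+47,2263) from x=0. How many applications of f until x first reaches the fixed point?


Step 1: x=0, cap=2263, increment=47
Step 2: x grows by 47 each step until capped at 2263; fixed point is x=2263
Step 3: iterations = ceil(2263/47) = 49

49


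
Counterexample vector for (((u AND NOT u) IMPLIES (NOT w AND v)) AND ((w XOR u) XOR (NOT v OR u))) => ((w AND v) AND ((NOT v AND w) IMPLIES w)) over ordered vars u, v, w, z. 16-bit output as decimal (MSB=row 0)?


F1 = (((u AND NOT u) IMPLIES (NOT w AND v)) AND ((w XOR u) XOR (NOT v OR u)))
F2 = ((w AND v) AND ((NOT v AND w) IMPLIES w))
Counterexample to F1=>F2 is where F1=1 and F2=0.
Evaluate each row (bits = u,v,w,z, MSB first):
  row 0 [0000]: F1=1 F2=0 -> F1&~F2 -> 1
  row 1 [0001]: F1=1 F2=0 -> F1&~F2 -> 1
  row 2 [0010]: F1=0 F2=0 -> F1&~F2 -> 0
  row 3 [0011]: F1=0 F2=0 -> F1&~F2 -> 0
  row 4 [0100]: F1=0 F2=0 -> F1&~F2 -> 0
  row 5 [0101]: F1=0 F2=0 -> F1&~F2 -> 0
  row 6 [0110]: F1=1 F2=1 -> F1&~F2 -> 0
  row 7 [0111]: F1=1 F2=1 -> F1&~F2 -> 0
  row 8 [1000]: F1=0 F2=0 -> F1&~F2 -> 0
  row 9 [1001]: F1=0 F2=0 -> F1&~F2 -> 0
  row 10 [1010]: F1=1 F2=0 -> F1&~F2 -> 1
  row 11 [1011]: F1=1 F2=0 -> F1&~F2 -> 1
  row 12 [1100]: F1=0 F2=0 -> F1&~F2 -> 0
  row 13 [1101]: F1=0 F2=0 -> F1&~F2 -> 0
  row 14 [1110]: F1=1 F2=1 -> F1&~F2 -> 0
  row 15 [1111]: F1=1 F2=1 -> F1&~F2 -> 0
Full result column, 4 rows per line (u,v fixed per line; w,z runs 00..11 left to right):
  rows 0-3 [u,v=00]: 1100  = hex C
  rows 4-7 [u,v=01]: 0000  = hex 0
  rows 8-11 [u,v=10]: 0011  = hex 3
  rows 12-15 [u,v=11]: 0000  = hex 0
Counterexample vector (row 0 .. row 15) = 1100000000110000
Output column grouped in 4s = 1100 0000 0011 0000 = 0xC030
Convert to decimal digit by digit (value = value*16 + digit):
  C -> 12
  12*16 + 0 = 192
  192*16 + 3 = 3075
  3075*16 + 0 = 49200
Decimal = 49200

49200


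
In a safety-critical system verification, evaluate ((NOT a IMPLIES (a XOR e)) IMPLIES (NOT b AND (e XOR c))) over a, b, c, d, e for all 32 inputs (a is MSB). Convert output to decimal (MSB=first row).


Formula: ((NOT a IMPLIES (a XOR e)) IMPLIES (NOT b AND (e XOR c))) over a, b, c, d, e (32 rows)
Evaluate each row (bits = a,b,c,d,e, MSB first):
  row 0 [00000]: ((NOT 0 IMPLIES (0 XOR 0)) IMPLIES (NOT 0 AND (0 XOR 0))) -> 1
  row 1 [00001]: ((NOT 0 IMPLIES (0 XOR 1)) IMPLIES (NOT 0 AND (1 XOR 0))) -> 1
  row 2 [00010]: ((NOT 0 IMPLIES (0 XOR 0)) IMPLIES (NOT 0 AND (0 XOR 0))) -> 1
  row 3 [00011]: ((NOT 0 IMPLIES (0 XOR 1)) IMPLIES (NOT 0 AND (1 XOR 0))) -> 1
  row 4 [00100]: ((NOT 0 IMPLIES (0 XOR 0)) IMPLIES (NOT 0 AND (0 XOR 1))) -> 1
  row 5 [00101]: ((NOT 0 IMPLIES (0 XOR 1)) IMPLIES (NOT 0 AND (1 XOR 1))) -> 0
  row 6 [00110]: ((NOT 0 IMPLIES (0 XOR 0)) IMPLIES (NOT 0 AND (0 XOR 1))) -> 1
  row 7 [00111]: ((NOT 0 IMPLIES (0 XOR 1)) IMPLIES (NOT 0 AND (1 XOR 1))) -> 0
  row 8 [01000]: ((NOT 0 IMPLIES (0 XOR 0)) IMPLIES (NOT 1 AND (0 XOR 0))) -> 1
  row 9 [01001]: ((NOT 0 IMPLIES (0 XOR 1)) IMPLIES (NOT 1 AND (1 XOR 0))) -> 0
  row 10 [01010]: ((NOT 0 IMPLIES (0 XOR 0)) IMPLIES (NOT 1 AND (0 XOR 0))) -> 1
  row 11 [01011]: ((NOT 0 IMPLIES (0 XOR 1)) IMPLIES (NOT 1 AND (1 XOR 0))) -> 0
  row 12 [01100]: ((NOT 0 IMPLIES (0 XOR 0)) IMPLIES (NOT 1 AND (0 XOR 1))) -> 1
  row 13 [01101]: ((NOT 0 IMPLIES (0 XOR 1)) IMPLIES (NOT 1 AND (1 XOR 1))) -> 0
  row 14 [01110]: ((NOT 0 IMPLIES (0 XOR 0)) IMPLIES (NOT 1 AND (0 XOR 1))) -> 1
  row 15 [01111]: ((NOT 0 IMPLIES (0 XOR 1)) IMPLIES (NOT 1 AND (1 XOR 1))) -> 0
  row 16 [10000]: ((NOT 1 IMPLIES (1 XOR 0)) IMPLIES (NOT 0 AND (0 XOR 0))) -> 0
  row 17 [10001]: ((NOT 1 IMPLIES (1 XOR 1)) IMPLIES (NOT 0 AND (1 XOR 0))) -> 1
  row 18 [10010]: ((NOT 1 IMPLIES (1 XOR 0)) IMPLIES (NOT 0 AND (0 XOR 0))) -> 0
  row 19 [10011]: ((NOT 1 IMPLIES (1 XOR 1)) IMPLIES (NOT 0 AND (1 XOR 0))) -> 1
  row 20 [10100]: ((NOT 1 IMPLIES (1 XOR 0)) IMPLIES (NOT 0 AND (0 XOR 1))) -> 1
  row 21 [10101]: ((NOT 1 IMPLIES (1 XOR 1)) IMPLIES (NOT 0 AND (1 XOR 1))) -> 0
  row 22 [10110]: ((NOT 1 IMPLIES (1 XOR 0)) IMPLIES (NOT 0 AND (0 XOR 1))) -> 1
  row 23 [10111]: ((NOT 1 IMPLIES (1 XOR 1)) IMPLIES (NOT 0 AND (1 XOR 1))) -> 0
  row 24 [11000]: ((NOT 1 IMPLIES (1 XOR 0)) IMPLIES (NOT 1 AND (0 XOR 0))) -> 0
  row 25 [11001]: ((NOT 1 IMPLIES (1 XOR 1)) IMPLIES (NOT 1 AND (1 XOR 0))) -> 0
  row 26 [11010]: ((NOT 1 IMPLIES (1 XOR 0)) IMPLIES (NOT 1 AND (0 XOR 0))) -> 0
  row 27 [11011]: ((NOT 1 IMPLIES (1 XOR 1)) IMPLIES (NOT 1 AND (1 XOR 0))) -> 0
  row 28 [11100]: ((NOT 1 IMPLIES (1 XOR 0)) IMPLIES (NOT 1 AND (0 XOR 1))) -> 0
  row 29 [11101]: ((NOT 1 IMPLIES (1 XOR 1)) IMPLIES (NOT 1 AND (1 XOR 1))) -> 0
  row 30 [11110]: ((NOT 1 IMPLIES (1 XOR 0)) IMPLIES (NOT 1 AND (0 XOR 1))) -> 0
  row 31 [11111]: ((NOT 1 IMPLIES (1 XOR 1)) IMPLIES (NOT 1 AND (1 XOR 1))) -> 0
Full result column, 4 rows per line (a,b,c fixed per line; d,e runs 00..11 left to right):
  rows 0-3 [a,b,c=000]: 1111  = hex F
  rows 4-7 [a,b,c=001]: 1010  = hex A
  rows 8-11 [a,b,c=010]: 1010  = hex A
  rows 12-15 [a,b,c=011]: 1010  = hex A
  rows 16-19 [a,b,c=100]: 0101  = hex 5
  rows 20-23 [a,b,c=101]: 1010  = hex A
  rows 24-27 [a,b,c=110]: 0000  = hex 0
  rows 28-31 [a,b,c=111]: 0000  = hex 0
Output column (row 0 .. row 31) = 11111010101010100101101000000000
Output column grouped in 4s = 1111 1010 1010 1010 0101 1010 0000 0000 = 0xFAAA5A00
Convert to decimal digit by digit (value = value*16 + digit):
  F -> 15
  15*16 + 10 (A) = 250
  250*16 + 10 (A) = 4010
  4010*16 + 10 (A) = 64170
  64170*16 + 5 = 1026725
  1026725*16 + 10 (A) = 16427610
  16427610*16 + 0 = 262841760
  262841760*16 + 0 = 4205468160
Decimal = 4205468160

4205468160


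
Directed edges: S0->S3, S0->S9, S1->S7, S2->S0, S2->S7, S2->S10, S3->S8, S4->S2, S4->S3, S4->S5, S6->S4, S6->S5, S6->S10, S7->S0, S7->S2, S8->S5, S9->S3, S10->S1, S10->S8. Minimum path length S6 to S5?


BFS layer-by-layer from S6:
  dist 0: {S6}
  dist 1: {S4, S5, S10}
  -> S5 reached at distance 1
Shortest path length = 1

1


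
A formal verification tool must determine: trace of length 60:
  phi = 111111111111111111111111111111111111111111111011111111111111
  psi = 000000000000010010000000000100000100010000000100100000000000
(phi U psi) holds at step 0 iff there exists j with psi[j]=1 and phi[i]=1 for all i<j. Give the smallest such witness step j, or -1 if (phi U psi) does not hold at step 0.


(phi U psi) at 0: need smallest j with psi[j]=1 and phi[i]=1 for all i in [0,j).
Scan from step 0:
  step 0: phi=1, psi=0 -> continue
  step 1: phi=1, psi=0 -> continue
  step 2: phi=1, psi=0 -> continue
  step 3: phi=1, psi=0 -> continue
  step 13: psi=1 and phi held for [0,13) -> witness found
Witness step = 13

13


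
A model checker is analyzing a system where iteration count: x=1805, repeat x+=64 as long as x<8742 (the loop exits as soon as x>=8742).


Step 1: x goes from 1805 toward 8742 by 64; the body runs while x<8742, so iterations = ceil((bound-start)/step)
Step 2: Distance=6937
Step 3: ceil(6937/64)=109

109


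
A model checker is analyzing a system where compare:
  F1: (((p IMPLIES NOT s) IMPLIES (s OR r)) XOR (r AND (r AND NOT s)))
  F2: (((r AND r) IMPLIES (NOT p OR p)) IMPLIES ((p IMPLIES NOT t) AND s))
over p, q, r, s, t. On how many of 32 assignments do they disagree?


F1 = (((p IMPLIES NOT s) IMPLIES (s OR r)) XOR (r AND (r AND NOT s)))
F2 = (((r AND r) IMPLIES (NOT p OR p)) IMPLIES ((p IMPLIES NOT t) AND s))
Evaluate both on each of 32 rows (bits = p,q,r,s,t):
  row 0 [00000]: F1=0 F2=0 -> 0
  row 1 [00001]: F1=0 F2=0 -> 0
  row 2 [00010]: F1=1 F2=1 -> 0
  row 3 [00011]: F1=1 F2=1 -> 0
  row 4 [00100]: F1=0 F2=0 -> 0
  row 5 [00101]: F1=0 F2=0 -> 0
  row 6 [00110]: F1=1 F2=1 -> 0
  row 7 [00111]: F1=1 F2=1 -> 0
  row 8 [01000]: F1=0 F2=0 -> 0
  row 9 [01001]: F1=0 F2=0 -> 0
  row 10 [01010]: F1=1 F2=1 -> 0
  row 11 [01011]: F1=1 F2=1 -> 0
  row 12 [01100]: F1=0 F2=0 -> 0
  row 13 [01101]: F1=0 F2=0 -> 0
  row 14 [01110]: F1=1 F2=1 -> 0
  row 15 [01111]: F1=1 F2=1 -> 0
  row 16 [10000]: F1=0 F2=0 -> 0
  row 17 [10001]: F1=0 F2=0 -> 0
  row 18 [10010]: F1=1 F2=1 -> 0
  row 19 [10011]: F1=1 F2=0 (differ) -> 1
  row 20 [10100]: F1=0 F2=0 -> 0
  row 21 [10101]: F1=0 F2=0 -> 0
  row 22 [10110]: F1=1 F2=1 -> 0
  row 23 [10111]: F1=1 F2=0 (differ) -> 1
  row 24 [11000]: F1=0 F2=0 -> 0
  row 25 [11001]: F1=0 F2=0 -> 0
  row 26 [11010]: F1=1 F2=1 -> 0
  row 27 [11011]: F1=1 F2=0 (differ) -> 1
  row 28 [11100]: F1=0 F2=0 -> 0
  row 29 [11101]: F1=0 F2=0 -> 0
  row 30 [11110]: F1=1 F2=1 -> 0
  row 31 [11111]: F1=1 F2=0 (differ) -> 1
Full result column, 8 rows per line (p,q fixed per line; r,s,t runs 000..111 left to right):
  rows 0-7 [p,q=00]: 00000000  (ones: 0)
  rows 8-15 [p,q=01]: 00000000  (ones: 0)
  rows 16-23 [p,q=10]: 00010001  (ones: 2)
  rows 24-31 [p,q=11]: 00010001  (ones: 2)
Disagreements = 0+0+2+2 = 4

4


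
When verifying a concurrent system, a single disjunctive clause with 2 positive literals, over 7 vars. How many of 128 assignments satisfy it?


Step 1: Total=2^7=128
Step 2: Unsat when all 2 false: 2^5=32
Step 3: Sat=128-32=96

96


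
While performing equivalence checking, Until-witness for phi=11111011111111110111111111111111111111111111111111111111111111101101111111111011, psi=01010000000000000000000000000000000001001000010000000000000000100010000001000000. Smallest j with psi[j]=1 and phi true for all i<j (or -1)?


(phi U psi) at 0: need smallest j with psi[j]=1 and phi[i]=1 for all i in [0,j).
Scan from step 0:
  step 0: phi=1, psi=0 -> continue
  step 1: psi=1 and phi held for [0,1) -> witness found
Witness step = 1

1


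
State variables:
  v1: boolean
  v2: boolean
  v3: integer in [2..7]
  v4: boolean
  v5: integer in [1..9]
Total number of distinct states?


State space = product of domain sizes of all variables.
Domain sizes:
  v1 (boolean): 2
  v2 (boolean): 2
  v3 (integer in [2..7]): 6
  v4 (boolean): 2
  v5 (integer in [1..9]): 9
Product = 2 * 2 * 6 * 2 * 9 = 432

432


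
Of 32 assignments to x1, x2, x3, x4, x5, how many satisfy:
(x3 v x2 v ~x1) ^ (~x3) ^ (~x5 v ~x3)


CNF with 3 clauses over 5 vars (32 assignments).
An assignment satisfies CNF iff every clause has >=1 true literal.
Check each row (bits = x1,x2,x3,x4,x5; clause T/F shown):
  row 0 [00000]: clauses=TTT -> 1
  row 1 [00001]: clauses=TTT -> 1
  row 2 [00010]: clauses=TTT -> 1
  row 3 [00011]: clauses=TTT -> 1
  row 4 [00100]: clauses=TFT -> 0
  row 5 [00101]: clauses=TFF -> 0
  row 6 [00110]: clauses=TFT -> 0
  row 7 [00111]: clauses=TFF -> 0
  row 8 [01000]: clauses=TTT -> 1
  row 9 [01001]: clauses=TTT -> 1
  row 10 [01010]: clauses=TTT -> 1
  row 11 [01011]: clauses=TTT -> 1
  row 12 [01100]: clauses=TFT -> 0
  row 13 [01101]: clauses=TFF -> 0
  row 14 [01110]: clauses=TFT -> 0
  row 15 [01111]: clauses=TFF -> 0
  row 16 [10000]: clauses=FTT -> 0
  row 17 [10001]: clauses=FTT -> 0
  row 18 [10010]: clauses=FTT -> 0
  row 19 [10011]: clauses=FTT -> 0
  row 20 [10100]: clauses=TFT -> 0
  row 21 [10101]: clauses=TFF -> 0
  row 22 [10110]: clauses=TFT -> 0
  row 23 [10111]: clauses=TFF -> 0
  row 24 [11000]: clauses=TTT -> 1
  row 25 [11001]: clauses=TTT -> 1
  row 26 [11010]: clauses=TTT -> 1
  row 27 [11011]: clauses=TTT -> 1
  row 28 [11100]: clauses=TFT -> 0
  row 29 [11101]: clauses=TFF -> 0
  row 30 [11110]: clauses=TFT -> 0
  row 31 [11111]: clauses=TFF -> 0
Full result column, 8 rows per line (x1,x2 fixed per line; x3,x4,x5 runs 000..111 left to right):
  rows 0-7 [x1,x2=00]: 11110000  (ones: 4)
  rows 8-15 [x1,x2=01]: 11110000  (ones: 4)
  rows 16-23 [x1,x2=10]: 00000000  (ones: 0)
  rows 24-31 [x1,x2=11]: 11110000  (ones: 4)
Satisfying assignments = 4+4+0+4 = 12

12
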